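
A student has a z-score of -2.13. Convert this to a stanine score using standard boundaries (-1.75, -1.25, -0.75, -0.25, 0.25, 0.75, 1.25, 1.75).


Stanine boundaries: [-1.75, -1.25, -0.75, -0.25, 0.25, 0.75, 1.25, 1.75]
z = -2.13
Check each boundary:
  z < -1.75
  z < -1.25
  z < -0.75
  z < -0.25
  z < 0.25
  z < 0.75
  z < 1.25
  z < 1.75
Highest qualifying boundary gives stanine = 1

1


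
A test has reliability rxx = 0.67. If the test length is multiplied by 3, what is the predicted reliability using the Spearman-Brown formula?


r_new = (n * rxx) / (1 + (n-1) * rxx)
r_new = (3 * 0.67) / (1 + 2 * 0.67)
r_new = 2.01 / 2.34
r_new = 0.859

0.859


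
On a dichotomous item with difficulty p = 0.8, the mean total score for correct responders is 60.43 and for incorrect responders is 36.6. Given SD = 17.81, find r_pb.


q = 1 - p = 0.2
rpb = ((M1 - M0) / SD) * sqrt(p * q)
rpb = ((60.43 - 36.6) / 17.81) * sqrt(0.8 * 0.2)
rpb = 0.5352

0.5352


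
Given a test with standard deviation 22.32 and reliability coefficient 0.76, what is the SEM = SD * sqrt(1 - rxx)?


SEM = SD * sqrt(1 - rxx)
SEM = 22.32 * sqrt(1 - 0.76)
SEM = 22.32 * sqrt(0.24) = 22.32 * 0.489898
SEM = 10.9345

10.9345


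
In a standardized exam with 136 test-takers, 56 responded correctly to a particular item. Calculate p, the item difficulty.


Item difficulty p = number correct / total examinees
p = 56 / 136
p = 0.4118

0.4118


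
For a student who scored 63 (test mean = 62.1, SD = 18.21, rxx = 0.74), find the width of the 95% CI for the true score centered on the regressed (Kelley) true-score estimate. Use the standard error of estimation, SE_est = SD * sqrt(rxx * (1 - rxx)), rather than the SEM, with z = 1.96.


True score estimate = 0.74*63 + 0.26*62.1 = 62.766
SE_est = SD * sqrt(rxx * (1 - rxx)) = 18.21 * sqrt(0.74 * 0.26) = 18.21 * sqrt(0.1924) = 7.98753
CI = T_est +/- z * SE_est, so width = 2 * z * SE_est = 2 * 1.96 * 7.98753
Width = 31.3111

31.3111


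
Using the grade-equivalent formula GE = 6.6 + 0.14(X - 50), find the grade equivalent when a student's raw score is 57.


raw - median = 57 - 50 = 7
slope * diff = 0.14 * 7 = 0.98
GE = 6.6 + 0.98
GE = 7.58

7.58


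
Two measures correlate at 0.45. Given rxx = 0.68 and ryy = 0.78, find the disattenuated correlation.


r_corrected = rxy / sqrt(rxx * ryy)
= 0.45 / sqrt(0.68 * 0.78)
= 0.45 / sqrt(0.5304)
= 0.45 / 0.728286
r_corrected = 0.6179

0.6179


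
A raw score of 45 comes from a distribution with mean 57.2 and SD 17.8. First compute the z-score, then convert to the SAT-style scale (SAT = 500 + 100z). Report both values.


z = (X - mean) / SD = (45 - 57.2) / 17.8
z = -12.2 / 17.8
z = -0.6854
SAT-scale = SAT = 500 + 100z
Carry z at full precision (z = -12.2 / 17.8) into the conversion:
SAT-scale = 500 + 100 * (-12.2 / 17.8) = 500 + -1220 / 17.8
SAT-scale = 500 + -68.5393
SAT-scale = 431.4607

431.4607


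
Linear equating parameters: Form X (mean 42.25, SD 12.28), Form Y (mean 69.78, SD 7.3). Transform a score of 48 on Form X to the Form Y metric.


slope = SD_Y / SD_X = 7.3 / 12.28 ~ 0.5945
intercept = mean_Y - slope * mean_X = 69.78 - (7.3 / 12.28) * 42.25 ~ 44.664
Y = slope * X + intercept. To avoid rounding drift from the rounded slope/intercept, evaluate the equivalent form Y = mean_Y + SD_Y * (X - mean_X) / SD_X at full precision:
Y = 69.78 + 7.3 * (48 - 42.25) / 12.28
Y = 69.78 + 7.3 * 5.75 / 12.28
Y = 69.78 + 41.975 / 12.28
Y = 69.78 + 3.4182
Y = 73.1982

73.1982


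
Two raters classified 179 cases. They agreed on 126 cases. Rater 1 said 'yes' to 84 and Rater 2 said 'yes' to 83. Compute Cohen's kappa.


P_o = 126/179 = 0.703911
P_e = (84*83 + 95*96) / 32041 = 0.502232
kappa = (P_o - P_e) / (1 - P_e)
kappa = (0.703911 - 0.502232) / (1 - 0.502232)
kappa = 0.4052

0.4052


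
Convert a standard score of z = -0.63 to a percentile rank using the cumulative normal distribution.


CDF(z) = 0.5 * (1 + erf(z/sqrt(2)))
erf(-0.4455) = -0.4713
CDF = 0.2643
Percentile rank = 0.2643 * 100 = 26.43

26.43


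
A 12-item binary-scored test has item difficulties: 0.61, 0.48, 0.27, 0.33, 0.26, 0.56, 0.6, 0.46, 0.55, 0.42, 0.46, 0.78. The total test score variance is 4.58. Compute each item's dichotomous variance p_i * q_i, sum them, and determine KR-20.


For each item, compute p_i * q_i:
  Item 1: 0.61 * 0.39 = 0.2379
  Item 2: 0.48 * 0.52 = 0.2496
  Item 3: 0.27 * 0.73 = 0.1971
  Item 4: 0.33 * 0.67 = 0.2211
  Item 5: 0.26 * 0.74 = 0.1924
  Item 6: 0.56 * 0.44 = 0.2464
  Item 7: 0.6 * 0.4 = 0.24
  Item 8: 0.46 * 0.54 = 0.2484
  Item 9: 0.55 * 0.45 = 0.2475
  Item 10: 0.42 * 0.58 = 0.2436
  Item 11: 0.46 * 0.54 = 0.2484
  Item 12: 0.78 * 0.22 = 0.1716
Sum(p_i * q_i) = 0.2379 + 0.2496 + 0.1971 + 0.2211 + 0.1924 + 0.2464 + 0.24 + 0.2484 + 0.2475 + 0.2436 + 0.2484 + 0.1716 = 2.744
KR-20 = (k/(k-1)) * (1 - Sum(p_i*q_i) / Var_total)
= (12/11) * (1 - 2.744/4.58)
= 1.0909 * 0.4009
KR-20 = 0.4373

0.4373


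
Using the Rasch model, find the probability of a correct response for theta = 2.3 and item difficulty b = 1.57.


theta - b = 2.3 - 1.57 = 0.73
exp(-(theta - b)) = exp(-0.73) = 0.4819
P = 1 / (1 + 0.4819)
P = 0.6748

0.6748


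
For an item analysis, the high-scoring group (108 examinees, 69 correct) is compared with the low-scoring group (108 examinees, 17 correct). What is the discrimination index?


p_upper = 69/108 = 0.6389
p_lower = 17/108 = 0.1574
D = 0.6389 - 0.1574 = 0.4815

0.4815


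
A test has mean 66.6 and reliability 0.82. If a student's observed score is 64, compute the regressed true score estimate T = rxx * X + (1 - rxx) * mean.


T_est = rxx * X + (1 - rxx) * mean
T_est = 0.82 * 64 + 0.18 * 66.6
T_est = 52.48 + 11.988
T_est = 64.468

64.468


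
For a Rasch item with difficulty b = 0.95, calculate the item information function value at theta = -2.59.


P = 1/(1+exp(-(-2.59-0.95))) = 0.0282
I = P*(1-P) = 0.0282 * 0.9718
I = 0.0274

0.0274


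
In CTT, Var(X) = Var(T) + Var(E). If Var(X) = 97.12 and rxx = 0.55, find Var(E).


var_true = rxx * var_obs = 0.55 * 97.12 = 53.416
var_error = var_obs - var_true
var_error = 97.12 - 53.416
var_error = 43.704

43.704


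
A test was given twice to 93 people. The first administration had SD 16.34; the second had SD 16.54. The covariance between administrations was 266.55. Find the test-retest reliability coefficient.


r = cov(X,Y) / (SD_X * SD_Y)
r = 266.55 / (16.34 * 16.54)
r = 266.55 / 270.2636
r = 0.9863

0.9863


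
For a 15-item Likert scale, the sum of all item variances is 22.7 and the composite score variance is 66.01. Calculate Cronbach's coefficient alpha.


alpha = (k/(k-1)) * (1 - sum(si^2)/s_total^2)
= (15/14) * (1 - 22.7/66.01)
alpha = 0.703

0.703


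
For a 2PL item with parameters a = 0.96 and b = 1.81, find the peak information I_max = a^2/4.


For 2PL, max info at theta = b = 1.81
I_max = a^2 / 4 = 0.96^2 / 4
= 0.9216 / 4
I_max = 0.2304

0.2304


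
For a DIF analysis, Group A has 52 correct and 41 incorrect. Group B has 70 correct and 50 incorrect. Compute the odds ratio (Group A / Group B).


Odds_A = 52/41 = 1.2683
Odds_B = 70/50 = 1.4
OR = Odds_A / Odds_B = 1.2683 / 1.4
Exactly, OR = (52 * 50) / (41 * 70) = 2600 / 2870
OR = 0.9059

0.9059


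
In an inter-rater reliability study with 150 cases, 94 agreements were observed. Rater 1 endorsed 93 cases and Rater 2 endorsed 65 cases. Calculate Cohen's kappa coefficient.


P_o = 94/150 = 0.626667
P_e = (93*65 + 57*85) / 22500 = 0.484
kappa = (P_o - P_e) / (1 - P_e)
kappa = (0.626667 - 0.484) / (1 - 0.484)
kappa = 0.2765

0.2765


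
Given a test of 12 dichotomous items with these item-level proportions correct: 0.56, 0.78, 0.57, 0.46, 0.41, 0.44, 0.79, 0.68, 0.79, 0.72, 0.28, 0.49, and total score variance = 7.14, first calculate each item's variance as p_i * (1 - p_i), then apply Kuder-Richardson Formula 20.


For each item, compute p_i * q_i:
  Item 1: 0.56 * 0.44 = 0.2464
  Item 2: 0.78 * 0.22 = 0.1716
  Item 3: 0.57 * 0.43 = 0.2451
  Item 4: 0.46 * 0.54 = 0.2484
  Item 5: 0.41 * 0.59 = 0.2419
  Item 6: 0.44 * 0.56 = 0.2464
  Item 7: 0.79 * 0.21 = 0.1659
  Item 8: 0.68 * 0.32 = 0.2176
  Item 9: 0.79 * 0.21 = 0.1659
  Item 10: 0.72 * 0.28 = 0.2016
  Item 11: 0.28 * 0.72 = 0.2016
  Item 12: 0.49 * 0.51 = 0.2499
Sum(p_i * q_i) = 0.2464 + 0.1716 + 0.2451 + 0.2484 + 0.2419 + 0.2464 + 0.1659 + 0.2176 + 0.1659 + 0.2016 + 0.2016 + 0.2499 = 2.6023
KR-20 = (k/(k-1)) * (1 - Sum(p_i*q_i) / Var_total)
= (12/11) * (1 - 2.6023/7.14)
= 1.0909 * 0.6355
KR-20 = 0.6933

0.6933


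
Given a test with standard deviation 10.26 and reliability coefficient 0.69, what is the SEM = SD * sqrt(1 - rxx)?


SEM = SD * sqrt(1 - rxx)
SEM = 10.26 * sqrt(1 - 0.69)
SEM = 10.26 * sqrt(0.31) = 10.26 * 0.556776
SEM = 5.7125

5.7125


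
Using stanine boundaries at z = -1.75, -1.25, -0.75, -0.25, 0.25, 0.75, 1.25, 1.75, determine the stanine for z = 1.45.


Stanine boundaries: [-1.75, -1.25, -0.75, -0.25, 0.25, 0.75, 1.25, 1.75]
z = 1.45
Check each boundary:
  z >= -1.75 -> could be stanine 2
  z >= -1.25 -> could be stanine 3
  z >= -0.75 -> could be stanine 4
  z >= -0.25 -> could be stanine 5
  z >= 0.25 -> could be stanine 6
  z >= 0.75 -> could be stanine 7
  z >= 1.25 -> could be stanine 8
  z < 1.75
Highest qualifying boundary gives stanine = 8

8


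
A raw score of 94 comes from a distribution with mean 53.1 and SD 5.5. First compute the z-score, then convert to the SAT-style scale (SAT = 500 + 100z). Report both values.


z = (X - mean) / SD = (94 - 53.1) / 5.5
z = 40.9 / 5.5
z = 7.4364
SAT-scale = SAT = 500 + 100z
Carry z at full precision (z = 40.9 / 5.5) into the conversion:
SAT-scale = 500 + 100 * (40.9 / 5.5) = 500 + 4090 / 5.5
SAT-scale = 500 + 743.6364
SAT-scale = 1243.6364

1243.6364


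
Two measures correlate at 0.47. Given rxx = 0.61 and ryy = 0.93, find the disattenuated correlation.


r_corrected = rxy / sqrt(rxx * ryy)
= 0.47 / sqrt(0.61 * 0.93)
= 0.47 / sqrt(0.5673)
= 0.47 / 0.753193
r_corrected = 0.624

0.624


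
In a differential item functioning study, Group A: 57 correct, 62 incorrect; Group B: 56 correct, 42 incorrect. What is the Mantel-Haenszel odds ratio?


Odds_A = 57/62 = 0.9194
Odds_B = 56/42 = 1.3333
OR = Odds_A / Odds_B = 0.9194 / 1.3333
Exactly, OR = (57 * 42) / (62 * 56) = 2394 / 3472
OR = 0.6895

0.6895


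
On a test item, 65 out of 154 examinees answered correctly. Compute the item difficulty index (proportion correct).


Item difficulty p = number correct / total examinees
p = 65 / 154
p = 0.4221

0.4221


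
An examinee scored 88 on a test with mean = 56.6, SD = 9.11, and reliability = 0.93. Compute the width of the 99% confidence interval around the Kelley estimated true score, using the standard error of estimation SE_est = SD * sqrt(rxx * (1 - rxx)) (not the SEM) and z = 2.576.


True score estimate = 0.93*88 + 0.07*56.6 = 85.802
SE_est = SD * sqrt(rxx * (1 - rxx)) = 9.11 * sqrt(0.93 * 0.07) = 9.11 * sqrt(0.0651) = 2.324389
CI = T_est +/- z * SE_est, so width = 2 * z * SE_est = 2 * 2.576 * 2.324389
Width = 11.9753

11.9753


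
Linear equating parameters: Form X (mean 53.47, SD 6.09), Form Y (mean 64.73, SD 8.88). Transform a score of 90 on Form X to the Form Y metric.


slope = SD_Y / SD_X = 8.88 / 6.09 ~ 1.4581
intercept = mean_Y - slope * mean_X = 64.73 - (8.88 / 6.09) * 53.47 ~ -13.2361
Y = slope * X + intercept. To avoid rounding drift from the rounded slope/intercept, evaluate the equivalent form Y = mean_Y + SD_Y * (X - mean_X) / SD_X at full precision:
Y = 64.73 + 8.88 * (90 - 53.47) / 6.09
Y = 64.73 + 8.88 * 36.53 / 6.09
Y = 64.73 + 324.3864 / 6.09
Y = 64.73 + 53.2654
Y = 117.9954

117.9954


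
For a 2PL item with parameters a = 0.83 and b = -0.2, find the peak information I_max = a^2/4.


For 2PL, max info at theta = b = -0.2
I_max = a^2 / 4 = 0.83^2 / 4
= 0.6889 / 4
I_max = 0.1722

0.1722


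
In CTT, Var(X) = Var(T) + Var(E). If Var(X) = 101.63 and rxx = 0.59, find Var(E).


var_true = rxx * var_obs = 0.59 * 101.63 = 59.9617
var_error = var_obs - var_true
var_error = 101.63 - 59.9617
var_error = 41.6683

41.6683


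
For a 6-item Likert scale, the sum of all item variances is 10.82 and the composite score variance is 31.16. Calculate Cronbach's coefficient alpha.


alpha = (k/(k-1)) * (1 - sum(si^2)/s_total^2)
= (6/5) * (1 - 10.82/31.16)
alpha = 0.7833

0.7833


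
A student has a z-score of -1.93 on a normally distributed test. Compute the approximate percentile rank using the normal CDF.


CDF(z) = 0.5 * (1 + erf(z/sqrt(2)))
erf(-1.3647) = -0.9464
CDF = 0.0268
Percentile rank = 0.0268 * 100 = 2.68

2.68


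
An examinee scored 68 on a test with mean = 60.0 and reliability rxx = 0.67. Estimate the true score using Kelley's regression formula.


T_est = rxx * X + (1 - rxx) * mean
T_est = 0.67 * 68 + 0.33 * 60.0
T_est = 45.56 + 19.8
T_est = 65.36

65.36


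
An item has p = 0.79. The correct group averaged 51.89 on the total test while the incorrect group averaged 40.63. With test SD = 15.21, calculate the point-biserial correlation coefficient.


q = 1 - p = 0.21
rpb = ((M1 - M0) / SD) * sqrt(p * q)
rpb = ((51.89 - 40.63) / 15.21) * sqrt(0.79 * 0.21)
rpb = 0.3015

0.3015


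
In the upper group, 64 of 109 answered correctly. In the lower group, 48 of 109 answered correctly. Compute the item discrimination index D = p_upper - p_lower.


p_upper = 64/109 = 0.5872
p_lower = 48/109 = 0.4404
D = 0.5872 - 0.4404 = 0.1468

0.1468


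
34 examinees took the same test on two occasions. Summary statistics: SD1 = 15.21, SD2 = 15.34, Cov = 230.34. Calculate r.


r = cov(X,Y) / (SD_X * SD_Y)
r = 230.34 / (15.21 * 15.34)
r = 230.34 / 233.3214
r = 0.9872

0.9872


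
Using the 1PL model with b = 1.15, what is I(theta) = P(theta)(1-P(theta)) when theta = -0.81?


P = 1/(1+exp(-(-0.81-1.15))) = 0.1235
I = P*(1-P) = 0.1235 * 0.8765
I = 0.1082

0.1082


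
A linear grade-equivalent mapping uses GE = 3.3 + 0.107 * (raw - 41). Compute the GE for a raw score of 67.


raw - median = 67 - 41 = 26
slope * diff = 0.107 * 26 = 2.782
GE = 3.3 + 2.782
GE = 6.082

6.082


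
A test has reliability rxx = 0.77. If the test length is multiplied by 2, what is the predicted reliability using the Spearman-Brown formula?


r_new = (n * rxx) / (1 + (n-1) * rxx)
r_new = (2 * 0.77) / (1 + 1 * 0.77)
r_new = 1.54 / 1.77
r_new = 0.8701

0.8701


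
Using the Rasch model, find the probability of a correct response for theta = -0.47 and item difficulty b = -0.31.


theta - b = -0.47 - -0.31 = -0.16
exp(-(theta - b)) = exp(0.16) = 1.1735
P = 1 / (1 + 1.1735)
P = 0.4601

0.4601


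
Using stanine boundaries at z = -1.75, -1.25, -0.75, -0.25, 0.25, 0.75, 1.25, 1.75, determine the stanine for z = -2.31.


Stanine boundaries: [-1.75, -1.25, -0.75, -0.25, 0.25, 0.75, 1.25, 1.75]
z = -2.31
Check each boundary:
  z < -1.75
  z < -1.25
  z < -0.75
  z < -0.25
  z < 0.25
  z < 0.75
  z < 1.25
  z < 1.75
Highest qualifying boundary gives stanine = 1

1


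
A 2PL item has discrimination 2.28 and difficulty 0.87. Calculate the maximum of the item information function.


For 2PL, max info at theta = b = 0.87
I_max = a^2 / 4 = 2.28^2 / 4
= 5.1984 / 4
I_max = 1.2996

1.2996


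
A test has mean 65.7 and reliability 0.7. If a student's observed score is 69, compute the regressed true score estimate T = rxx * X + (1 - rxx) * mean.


T_est = rxx * X + (1 - rxx) * mean
T_est = 0.7 * 69 + 0.3 * 65.7
T_est = 48.3 + 19.71
T_est = 68.01

68.01


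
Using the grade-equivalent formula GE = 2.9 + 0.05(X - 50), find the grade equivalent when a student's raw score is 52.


raw - median = 52 - 50 = 2
slope * diff = 0.05 * 2 = 0.1
GE = 2.9 + 0.1
GE = 3.0

3.0


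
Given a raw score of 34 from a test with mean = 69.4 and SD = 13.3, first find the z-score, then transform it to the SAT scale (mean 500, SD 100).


z = (X - mean) / SD = (34 - 69.4) / 13.3
z = -35.4 / 13.3
z = -2.6617
SAT-scale = SAT = 500 + 100z
Carry z at full precision (z = -35.4 / 13.3) into the conversion:
SAT-scale = 500 + 100 * (-35.4 / 13.3) = 500 + -3540 / 13.3
SAT-scale = 500 + -266.1654
SAT-scale = 233.8346

233.8346


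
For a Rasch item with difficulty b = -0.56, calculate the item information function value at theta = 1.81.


P = 1/(1+exp(-(1.81--0.56))) = 0.9145
I = P*(1-P) = 0.9145 * 0.0855
I = 0.0782

0.0782


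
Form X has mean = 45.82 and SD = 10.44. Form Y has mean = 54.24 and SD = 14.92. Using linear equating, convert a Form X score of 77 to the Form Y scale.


slope = SD_Y / SD_X = 14.92 / 10.44 ~ 1.4291
intercept = mean_Y - slope * mean_X = 54.24 - (14.92 / 10.44) * 45.82 ~ -11.2422
Y = slope * X + intercept. To avoid rounding drift from the rounded slope/intercept, evaluate the equivalent form Y = mean_Y + SD_Y * (X - mean_X) / SD_X at full precision:
Y = 54.24 + 14.92 * (77 - 45.82) / 10.44
Y = 54.24 + 14.92 * 31.18 / 10.44
Y = 54.24 + 465.2056 / 10.44
Y = 54.24 + 44.5599
Y = 98.7999

98.7999


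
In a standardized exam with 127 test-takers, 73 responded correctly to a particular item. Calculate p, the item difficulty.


Item difficulty p = number correct / total examinees
p = 73 / 127
p = 0.5748

0.5748


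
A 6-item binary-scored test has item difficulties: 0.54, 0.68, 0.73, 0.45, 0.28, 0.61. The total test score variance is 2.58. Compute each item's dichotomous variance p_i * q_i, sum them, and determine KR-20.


For each item, compute p_i * q_i:
  Item 1: 0.54 * 0.46 = 0.2484
  Item 2: 0.68 * 0.32 = 0.2176
  Item 3: 0.73 * 0.27 = 0.1971
  Item 4: 0.45 * 0.55 = 0.2475
  Item 5: 0.28 * 0.72 = 0.2016
  Item 6: 0.61 * 0.39 = 0.2379
Sum(p_i * q_i) = 0.2484 + 0.2176 + 0.1971 + 0.2475 + 0.2016 + 0.2379 = 1.3501
KR-20 = (k/(k-1)) * (1 - Sum(p_i*q_i) / Var_total)
= (6/5) * (1 - 1.3501/2.58)
= 1.2 * 0.4767
KR-20 = 0.572

0.572


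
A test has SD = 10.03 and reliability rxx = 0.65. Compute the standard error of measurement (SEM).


SEM = SD * sqrt(1 - rxx)
SEM = 10.03 * sqrt(1 - 0.65)
SEM = 10.03 * sqrt(0.35) = 10.03 * 0.591608
SEM = 5.9338

5.9338


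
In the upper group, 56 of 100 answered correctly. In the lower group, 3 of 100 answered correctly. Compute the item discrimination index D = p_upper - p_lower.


p_upper = 56/100 = 0.56
p_lower = 3/100 = 0.03
D = 0.56 - 0.03 = 0.53

0.53


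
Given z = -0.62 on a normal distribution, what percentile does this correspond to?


CDF(z) = 0.5 * (1 + erf(z/sqrt(2)))
erf(-0.4384) = -0.4647
CDF = 0.2676
Percentile rank = 0.2676 * 100 = 26.76

26.76


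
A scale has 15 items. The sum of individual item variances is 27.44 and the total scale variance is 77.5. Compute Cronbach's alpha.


alpha = (k/(k-1)) * (1 - sum(si^2)/s_total^2)
= (15/14) * (1 - 27.44/77.5)
alpha = 0.6921

0.6921


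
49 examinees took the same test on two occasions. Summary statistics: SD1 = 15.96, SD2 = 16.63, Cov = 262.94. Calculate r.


r = cov(X,Y) / (SD_X * SD_Y)
r = 262.94 / (15.96 * 16.63)
r = 262.94 / 265.4148
r = 0.9907

0.9907


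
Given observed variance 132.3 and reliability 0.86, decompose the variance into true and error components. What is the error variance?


var_true = rxx * var_obs = 0.86 * 132.3 = 113.778
var_error = var_obs - var_true
var_error = 132.3 - 113.778
var_error = 18.522

18.522


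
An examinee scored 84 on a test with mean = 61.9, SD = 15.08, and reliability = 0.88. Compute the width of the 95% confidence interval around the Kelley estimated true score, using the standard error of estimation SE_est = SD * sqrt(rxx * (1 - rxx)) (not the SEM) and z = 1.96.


True score estimate = 0.88*84 + 0.12*61.9 = 81.348
SE_est = SD * sqrt(rxx * (1 - rxx)) = 15.08 * sqrt(0.88 * 0.12) = 15.08 * sqrt(0.1056) = 4.90042
CI = T_est +/- z * SE_est, so width = 2 * z * SE_est = 2 * 1.96 * 4.90042
Width = 19.2096

19.2096


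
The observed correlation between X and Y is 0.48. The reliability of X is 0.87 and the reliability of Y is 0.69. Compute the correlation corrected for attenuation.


r_corrected = rxy / sqrt(rxx * ryy)
= 0.48 / sqrt(0.87 * 0.69)
= 0.48 / sqrt(0.6003)
= 0.48 / 0.77479
r_corrected = 0.6195

0.6195


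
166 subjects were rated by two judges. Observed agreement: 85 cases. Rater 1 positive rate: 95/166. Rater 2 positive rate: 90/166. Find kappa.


P_o = 85/166 = 0.512048
P_e = (95*90 + 71*76) / 27556 = 0.506097
kappa = (P_o - P_e) / (1 - P_e)
kappa = (0.512048 - 0.506097) / (1 - 0.506097)
kappa = 0.012

0.012


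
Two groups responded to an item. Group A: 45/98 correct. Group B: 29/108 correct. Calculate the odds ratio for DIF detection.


Odds_A = 45/53 = 0.8491
Odds_B = 29/79 = 0.3671
OR = Odds_A / Odds_B = 0.8491 / 0.3671
Exactly, OR = (45 * 79) / (53 * 29) = 3555 / 1537
OR = 2.3129

2.3129


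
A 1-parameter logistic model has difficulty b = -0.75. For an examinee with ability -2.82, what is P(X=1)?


theta - b = -2.82 - -0.75 = -2.07
exp(-(theta - b)) = exp(2.07) = 7.9248
P = 1 / (1 + 7.9248)
P = 0.112

0.112


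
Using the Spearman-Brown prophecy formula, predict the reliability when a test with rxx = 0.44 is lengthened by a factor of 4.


r_new = (n * rxx) / (1 + (n-1) * rxx)
r_new = (4 * 0.44) / (1 + 3 * 0.44)
r_new = 1.76 / 2.32
r_new = 0.7586

0.7586


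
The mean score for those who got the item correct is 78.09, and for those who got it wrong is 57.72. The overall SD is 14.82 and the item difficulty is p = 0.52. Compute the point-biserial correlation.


q = 1 - p = 0.48
rpb = ((M1 - M0) / SD) * sqrt(p * q)
rpb = ((78.09 - 57.72) / 14.82) * sqrt(0.52 * 0.48)
rpb = 0.6867

0.6867


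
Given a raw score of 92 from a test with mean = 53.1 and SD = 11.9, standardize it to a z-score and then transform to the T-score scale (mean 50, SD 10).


z = (X - mean) / SD = (92 - 53.1) / 11.9
z = 38.9 / 11.9
z = 3.2689
T-score = T = 50 + 10z
Carry z at full precision (z = 38.9 / 11.9) into the conversion:
T-score = 50 + 10 * (38.9 / 11.9) = 50 + 389 / 11.9
T-score = 50 + 32.6891
T-score = 82.6891

82.6891


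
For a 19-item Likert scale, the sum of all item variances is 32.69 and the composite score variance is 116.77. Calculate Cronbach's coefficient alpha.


alpha = (k/(k-1)) * (1 - sum(si^2)/s_total^2)
= (19/18) * (1 - 32.69/116.77)
alpha = 0.7601

0.7601


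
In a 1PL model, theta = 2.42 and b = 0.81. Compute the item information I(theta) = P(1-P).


P = 1/(1+exp(-(2.42-0.81))) = 0.8334
I = P*(1-P) = 0.8334 * 0.1666
I = 0.1388

0.1388


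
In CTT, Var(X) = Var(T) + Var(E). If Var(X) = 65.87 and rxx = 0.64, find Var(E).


var_true = rxx * var_obs = 0.64 * 65.87 = 42.1568
var_error = var_obs - var_true
var_error = 65.87 - 42.1568
var_error = 23.7132

23.7132


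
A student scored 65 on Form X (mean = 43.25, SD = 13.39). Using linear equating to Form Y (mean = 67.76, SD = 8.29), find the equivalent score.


slope = SD_Y / SD_X = 8.29 / 13.39 ~ 0.6191
intercept = mean_Y - slope * mean_X = 67.76 - (8.29 / 13.39) * 43.25 ~ 40.9831
Y = slope * X + intercept. To avoid rounding drift from the rounded slope/intercept, evaluate the equivalent form Y = mean_Y + SD_Y * (X - mean_X) / SD_X at full precision:
Y = 67.76 + 8.29 * (65 - 43.25) / 13.39
Y = 67.76 + 8.29 * 21.75 / 13.39
Y = 67.76 + 180.3075 / 13.39
Y = 67.76 + 13.4658
Y = 81.2258

81.2258


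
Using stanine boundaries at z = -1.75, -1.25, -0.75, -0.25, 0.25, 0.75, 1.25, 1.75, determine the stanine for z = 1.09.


Stanine boundaries: [-1.75, -1.25, -0.75, -0.25, 0.25, 0.75, 1.25, 1.75]
z = 1.09
Check each boundary:
  z >= -1.75 -> could be stanine 2
  z >= -1.25 -> could be stanine 3
  z >= -0.75 -> could be stanine 4
  z >= -0.25 -> could be stanine 5
  z >= 0.25 -> could be stanine 6
  z >= 0.75 -> could be stanine 7
  z < 1.25
  z < 1.75
Highest qualifying boundary gives stanine = 7

7


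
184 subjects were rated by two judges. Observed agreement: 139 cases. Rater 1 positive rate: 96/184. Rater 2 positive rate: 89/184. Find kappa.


P_o = 139/184 = 0.755435
P_e = (96*89 + 88*95) / 33856 = 0.499291
kappa = (P_o - P_e) / (1 - P_e)
kappa = (0.755435 - 0.499291) / (1 - 0.499291)
kappa = 0.5116

0.5116


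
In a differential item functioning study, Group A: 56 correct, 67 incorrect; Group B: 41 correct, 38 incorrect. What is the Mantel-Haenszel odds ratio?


Odds_A = 56/67 = 0.8358
Odds_B = 41/38 = 1.0789
OR = Odds_A / Odds_B = 0.8358 / 1.0789
Exactly, OR = (56 * 38) / (67 * 41) = 2128 / 2747
OR = 0.7747

0.7747


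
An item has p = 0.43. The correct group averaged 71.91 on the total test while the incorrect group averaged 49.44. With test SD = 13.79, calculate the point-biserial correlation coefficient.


q = 1 - p = 0.57
rpb = ((M1 - M0) / SD) * sqrt(p * q)
rpb = ((71.91 - 49.44) / 13.79) * sqrt(0.43 * 0.57)
rpb = 0.8067

0.8067


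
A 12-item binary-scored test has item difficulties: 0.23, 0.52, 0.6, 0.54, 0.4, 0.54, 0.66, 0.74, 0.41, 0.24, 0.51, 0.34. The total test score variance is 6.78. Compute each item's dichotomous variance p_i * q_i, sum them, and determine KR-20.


For each item, compute p_i * q_i:
  Item 1: 0.23 * 0.77 = 0.1771
  Item 2: 0.52 * 0.48 = 0.2496
  Item 3: 0.6 * 0.4 = 0.24
  Item 4: 0.54 * 0.46 = 0.2484
  Item 5: 0.4 * 0.6 = 0.24
  Item 6: 0.54 * 0.46 = 0.2484
  Item 7: 0.66 * 0.34 = 0.2244
  Item 8: 0.74 * 0.26 = 0.1924
  Item 9: 0.41 * 0.59 = 0.2419
  Item 10: 0.24 * 0.76 = 0.1824
  Item 11: 0.51 * 0.49 = 0.2499
  Item 12: 0.34 * 0.66 = 0.2244
Sum(p_i * q_i) = 0.1771 + 0.2496 + 0.24 + 0.2484 + 0.24 + 0.2484 + 0.2244 + 0.1924 + 0.2419 + 0.1824 + 0.2499 + 0.2244 = 2.7189
KR-20 = (k/(k-1)) * (1 - Sum(p_i*q_i) / Var_total)
= (12/11) * (1 - 2.7189/6.78)
= 1.0909 * 0.599
KR-20 = 0.6534

0.6534


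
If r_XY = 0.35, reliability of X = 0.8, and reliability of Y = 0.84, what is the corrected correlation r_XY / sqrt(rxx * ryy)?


r_corrected = rxy / sqrt(rxx * ryy)
= 0.35 / sqrt(0.8 * 0.84)
= 0.35 / sqrt(0.672)
= 0.35 / 0.819756
r_corrected = 0.427

0.427


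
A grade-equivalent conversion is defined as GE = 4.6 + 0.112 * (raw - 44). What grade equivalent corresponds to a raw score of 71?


raw - median = 71 - 44 = 27
slope * diff = 0.112 * 27 = 3.024
GE = 4.6 + 3.024
GE = 7.624

7.624


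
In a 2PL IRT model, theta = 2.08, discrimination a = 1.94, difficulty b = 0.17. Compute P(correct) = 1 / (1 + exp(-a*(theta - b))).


a*(theta - b) = 1.94 * (2.08 - 0.17) = 3.7054
exp(-3.7054) = 0.0246
P = 1 / (1 + 0.0246)
P = 0.976

0.976


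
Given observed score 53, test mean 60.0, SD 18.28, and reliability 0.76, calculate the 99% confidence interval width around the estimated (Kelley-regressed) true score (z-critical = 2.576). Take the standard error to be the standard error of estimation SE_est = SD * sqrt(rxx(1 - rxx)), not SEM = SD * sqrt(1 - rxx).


True score estimate = 0.76*53 + 0.24*60.0 = 54.68
SE_est = SD * sqrt(rxx * (1 - rxx)) = 18.28 * sqrt(0.76 * 0.24) = 18.28 * sqrt(0.1824) = 7.80708
CI = T_est +/- z * SE_est, so width = 2 * z * SE_est = 2 * 2.576 * 7.80708
Width = 40.2221

40.2221


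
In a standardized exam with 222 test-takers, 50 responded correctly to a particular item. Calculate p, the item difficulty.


Item difficulty p = number correct / total examinees
p = 50 / 222
p = 0.2252

0.2252


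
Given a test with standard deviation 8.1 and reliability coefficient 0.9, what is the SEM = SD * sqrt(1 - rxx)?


SEM = SD * sqrt(1 - rxx)
SEM = 8.1 * sqrt(1 - 0.9)
SEM = 8.1 * sqrt(0.1) = 8.1 * 0.316228
SEM = 2.5614

2.5614


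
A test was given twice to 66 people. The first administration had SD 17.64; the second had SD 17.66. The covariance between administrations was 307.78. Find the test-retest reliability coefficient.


r = cov(X,Y) / (SD_X * SD_Y)
r = 307.78 / (17.64 * 17.66)
r = 307.78 / 311.5224
r = 0.988

0.988


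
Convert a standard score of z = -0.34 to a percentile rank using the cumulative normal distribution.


CDF(z) = 0.5 * (1 + erf(z/sqrt(2)))
erf(-0.2404) = -0.2661
CDF = 0.3669
Percentile rank = 0.3669 * 100 = 36.69

36.69


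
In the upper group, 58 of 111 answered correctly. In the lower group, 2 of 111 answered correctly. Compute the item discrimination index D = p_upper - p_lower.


p_upper = 58/111 = 0.5225
p_lower = 2/111 = 0.018
D = 0.5225 - 0.018 = 0.5045

0.5045


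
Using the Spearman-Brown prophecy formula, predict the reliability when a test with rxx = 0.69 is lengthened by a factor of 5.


r_new = (n * rxx) / (1 + (n-1) * rxx)
r_new = (5 * 0.69) / (1 + 4 * 0.69)
r_new = 3.45 / 3.76
r_new = 0.9176

0.9176


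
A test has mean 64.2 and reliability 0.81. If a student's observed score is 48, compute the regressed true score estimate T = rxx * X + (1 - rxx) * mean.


T_est = rxx * X + (1 - rxx) * mean
T_est = 0.81 * 48 + 0.19 * 64.2
T_est = 38.88 + 12.198
T_est = 51.078

51.078


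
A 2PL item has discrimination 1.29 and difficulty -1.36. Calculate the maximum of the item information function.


For 2PL, max info at theta = b = -1.36
I_max = a^2 / 4 = 1.29^2 / 4
= 1.6641 / 4
I_max = 0.416

0.416


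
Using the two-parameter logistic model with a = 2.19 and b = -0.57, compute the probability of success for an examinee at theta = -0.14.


a*(theta - b) = 2.19 * (-0.14 - -0.57) = 0.9417
exp(-0.9417) = 0.39
P = 1 / (1 + 0.39)
P = 0.7194

0.7194


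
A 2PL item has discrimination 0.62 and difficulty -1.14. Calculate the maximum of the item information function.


For 2PL, max info at theta = b = -1.14
I_max = a^2 / 4 = 0.62^2 / 4
= 0.3844 / 4
I_max = 0.0961

0.0961


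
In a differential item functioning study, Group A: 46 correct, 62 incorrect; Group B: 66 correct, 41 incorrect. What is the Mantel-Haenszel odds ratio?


Odds_A = 46/62 = 0.7419
Odds_B = 66/41 = 1.6098
OR = Odds_A / Odds_B = 0.7419 / 1.6098
Exactly, OR = (46 * 41) / (62 * 66) = 1886 / 4092
OR = 0.4609

0.4609


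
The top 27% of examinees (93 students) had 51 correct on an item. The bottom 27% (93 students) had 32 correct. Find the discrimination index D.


p_upper = 51/93 = 0.5484
p_lower = 32/93 = 0.3441
D = 0.5484 - 0.3441 = 0.2043

0.2043


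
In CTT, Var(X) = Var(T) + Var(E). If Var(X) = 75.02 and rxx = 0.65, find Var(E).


var_true = rxx * var_obs = 0.65 * 75.02 = 48.763
var_error = var_obs - var_true
var_error = 75.02 - 48.763
var_error = 26.257

26.257


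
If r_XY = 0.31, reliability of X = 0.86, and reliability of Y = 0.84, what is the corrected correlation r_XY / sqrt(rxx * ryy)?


r_corrected = rxy / sqrt(rxx * ryy)
= 0.31 / sqrt(0.86 * 0.84)
= 0.31 / sqrt(0.7224)
= 0.31 / 0.849941
r_corrected = 0.3647

0.3647


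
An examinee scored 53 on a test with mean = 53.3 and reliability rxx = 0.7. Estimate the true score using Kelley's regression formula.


T_est = rxx * X + (1 - rxx) * mean
T_est = 0.7 * 53 + 0.3 * 53.3
T_est = 37.1 + 15.99
T_est = 53.09

53.09


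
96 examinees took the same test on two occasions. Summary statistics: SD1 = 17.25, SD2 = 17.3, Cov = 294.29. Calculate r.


r = cov(X,Y) / (SD_X * SD_Y)
r = 294.29 / (17.25 * 17.3)
r = 294.29 / 298.425
r = 0.9861

0.9861


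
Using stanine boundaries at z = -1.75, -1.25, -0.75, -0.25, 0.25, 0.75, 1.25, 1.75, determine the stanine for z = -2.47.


Stanine boundaries: [-1.75, -1.25, -0.75, -0.25, 0.25, 0.75, 1.25, 1.75]
z = -2.47
Check each boundary:
  z < -1.75
  z < -1.25
  z < -0.75
  z < -0.25
  z < 0.25
  z < 0.75
  z < 1.25
  z < 1.75
Highest qualifying boundary gives stanine = 1

1


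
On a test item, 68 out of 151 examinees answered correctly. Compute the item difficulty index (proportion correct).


Item difficulty p = number correct / total examinees
p = 68 / 151
p = 0.4503

0.4503


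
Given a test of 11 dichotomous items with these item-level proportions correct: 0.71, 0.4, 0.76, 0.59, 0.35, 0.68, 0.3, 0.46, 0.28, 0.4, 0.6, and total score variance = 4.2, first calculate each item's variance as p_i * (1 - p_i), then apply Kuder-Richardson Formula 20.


For each item, compute p_i * q_i:
  Item 1: 0.71 * 0.29 = 0.2059
  Item 2: 0.4 * 0.6 = 0.24
  Item 3: 0.76 * 0.24 = 0.1824
  Item 4: 0.59 * 0.41 = 0.2419
  Item 5: 0.35 * 0.65 = 0.2275
  Item 6: 0.68 * 0.32 = 0.2176
  Item 7: 0.3 * 0.7 = 0.21
  Item 8: 0.46 * 0.54 = 0.2484
  Item 9: 0.28 * 0.72 = 0.2016
  Item 10: 0.4 * 0.6 = 0.24
  Item 11: 0.6 * 0.4 = 0.24
Sum(p_i * q_i) = 0.2059 + 0.24 + 0.1824 + 0.2419 + 0.2275 + 0.2176 + 0.21 + 0.2484 + 0.2016 + 0.24 + 0.24 = 2.4553
KR-20 = (k/(k-1)) * (1 - Sum(p_i*q_i) / Var_total)
= (11/10) * (1 - 2.4553/4.2)
= 1.1 * 0.4154
KR-20 = 0.4569

0.4569


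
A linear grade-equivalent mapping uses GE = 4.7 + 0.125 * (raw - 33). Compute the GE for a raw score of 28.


raw - median = 28 - 33 = -5
slope * diff = 0.125 * -5 = -0.625
GE = 4.7 + -0.625
GE = 4.075

4.075


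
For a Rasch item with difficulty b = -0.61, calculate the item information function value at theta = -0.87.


P = 1/(1+exp(-(-0.87--0.61))) = 0.4354
I = P*(1-P) = 0.4354 * 0.5646
I = 0.2458

0.2458


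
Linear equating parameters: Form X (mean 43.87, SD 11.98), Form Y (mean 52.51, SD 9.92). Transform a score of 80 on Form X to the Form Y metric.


slope = SD_Y / SD_X = 9.92 / 11.98 ~ 0.828
intercept = mean_Y - slope * mean_X = 52.51 - (9.92 / 11.98) * 43.87 ~ 16.1836
Y = slope * X + intercept. To avoid rounding drift from the rounded slope/intercept, evaluate the equivalent form Y = mean_Y + SD_Y * (X - mean_X) / SD_X at full precision:
Y = 52.51 + 9.92 * (80 - 43.87) / 11.98
Y = 52.51 + 9.92 * 36.13 / 11.98
Y = 52.51 + 358.4096 / 11.98
Y = 52.51 + 29.9173
Y = 82.4273

82.4273


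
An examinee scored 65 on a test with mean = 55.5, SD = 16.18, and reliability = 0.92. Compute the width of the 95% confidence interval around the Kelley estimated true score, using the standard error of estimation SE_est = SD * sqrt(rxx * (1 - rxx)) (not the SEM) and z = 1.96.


True score estimate = 0.92*65 + 0.08*55.5 = 64.24
SE_est = SD * sqrt(rxx * (1 - rxx)) = 16.18 * sqrt(0.92 * 0.08) = 16.18 * sqrt(0.0736) = 4.389524
CI = T_est +/- z * SE_est, so width = 2 * z * SE_est = 2 * 1.96 * 4.389524
Width = 17.2069

17.2069


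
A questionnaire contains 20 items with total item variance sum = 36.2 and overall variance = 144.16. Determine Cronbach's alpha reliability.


alpha = (k/(k-1)) * (1 - sum(si^2)/s_total^2)
= (20/19) * (1 - 36.2/144.16)
alpha = 0.7883

0.7883


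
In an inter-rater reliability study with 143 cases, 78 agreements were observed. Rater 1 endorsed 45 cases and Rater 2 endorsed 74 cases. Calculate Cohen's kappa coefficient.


P_o = 78/143 = 0.545455
P_e = (45*74 + 98*69) / 20449 = 0.49352
kappa = (P_o - P_e) / (1 - P_e)
kappa = (0.545455 - 0.49352) / (1 - 0.49352)
kappa = 0.1025

0.1025


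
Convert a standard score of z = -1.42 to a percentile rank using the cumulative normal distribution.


CDF(z) = 0.5 * (1 + erf(z/sqrt(2)))
erf(-1.0041) = -0.8444
CDF = 0.0778
Percentile rank = 0.0778 * 100 = 7.78

7.78


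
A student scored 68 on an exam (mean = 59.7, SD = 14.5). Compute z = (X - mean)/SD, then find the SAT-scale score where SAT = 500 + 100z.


z = (X - mean) / SD = (68 - 59.7) / 14.5
z = 8.3 / 14.5
z = 0.5724
SAT-scale = SAT = 500 + 100z
Carry z at full precision (z = 8.3 / 14.5) into the conversion:
SAT-scale = 500 + 100 * (8.3 / 14.5) = 500 + 830 / 14.5
SAT-scale = 500 + 57.2414
SAT-scale = 557.2414

557.2414


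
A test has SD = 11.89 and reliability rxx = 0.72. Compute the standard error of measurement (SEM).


SEM = SD * sqrt(1 - rxx)
SEM = 11.89 * sqrt(1 - 0.72)
SEM = 11.89 * sqrt(0.28) = 11.89 * 0.52915
SEM = 6.2916

6.2916


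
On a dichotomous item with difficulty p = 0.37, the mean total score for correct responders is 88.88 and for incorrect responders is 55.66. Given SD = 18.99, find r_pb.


q = 1 - p = 0.63
rpb = ((M1 - M0) / SD) * sqrt(p * q)
rpb = ((88.88 - 55.66) / 18.99) * sqrt(0.37 * 0.63)
rpb = 0.8446

0.8446


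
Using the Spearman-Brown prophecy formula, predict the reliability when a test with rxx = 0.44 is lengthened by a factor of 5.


r_new = (n * rxx) / (1 + (n-1) * rxx)
r_new = (5 * 0.44) / (1 + 4 * 0.44)
r_new = 2.2 / 2.76
r_new = 0.7971

0.7971


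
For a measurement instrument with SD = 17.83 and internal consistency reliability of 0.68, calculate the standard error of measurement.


SEM = SD * sqrt(1 - rxx)
SEM = 17.83 * sqrt(1 - 0.68)
SEM = 17.83 * sqrt(0.32) = 17.83 * 0.565685
SEM = 10.0862

10.0862


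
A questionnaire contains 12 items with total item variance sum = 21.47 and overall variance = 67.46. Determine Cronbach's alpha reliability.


alpha = (k/(k-1)) * (1 - sum(si^2)/s_total^2)
= (12/11) * (1 - 21.47/67.46)
alpha = 0.7437

0.7437


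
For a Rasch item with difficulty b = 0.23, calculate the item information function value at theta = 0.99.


P = 1/(1+exp(-(0.99-0.23))) = 0.6814
I = P*(1-P) = 0.6814 * 0.3186
I = 0.2171

0.2171


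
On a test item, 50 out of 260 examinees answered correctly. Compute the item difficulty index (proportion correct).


Item difficulty p = number correct / total examinees
p = 50 / 260
p = 0.1923

0.1923


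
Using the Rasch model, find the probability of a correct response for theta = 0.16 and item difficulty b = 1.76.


theta - b = 0.16 - 1.76 = -1.6
exp(-(theta - b)) = exp(1.6) = 4.953
P = 1 / (1 + 4.953)
P = 0.168

0.168


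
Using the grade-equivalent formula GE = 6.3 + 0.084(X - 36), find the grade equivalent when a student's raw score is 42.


raw - median = 42 - 36 = 6
slope * diff = 0.084 * 6 = 0.504
GE = 6.3 + 0.504
GE = 6.804

6.804


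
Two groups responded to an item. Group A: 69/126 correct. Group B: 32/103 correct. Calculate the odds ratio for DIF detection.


Odds_A = 69/57 = 1.2105
Odds_B = 32/71 = 0.4507
OR = Odds_A / Odds_B = 1.2105 / 0.4507
Exactly, OR = (69 * 71) / (57 * 32) = 4899 / 1824
OR = 2.6859

2.6859


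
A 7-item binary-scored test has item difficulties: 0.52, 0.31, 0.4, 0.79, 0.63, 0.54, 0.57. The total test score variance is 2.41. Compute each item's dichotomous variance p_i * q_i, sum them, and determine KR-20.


For each item, compute p_i * q_i:
  Item 1: 0.52 * 0.48 = 0.2496
  Item 2: 0.31 * 0.69 = 0.2139
  Item 3: 0.4 * 0.6 = 0.24
  Item 4: 0.79 * 0.21 = 0.1659
  Item 5: 0.63 * 0.37 = 0.2331
  Item 6: 0.54 * 0.46 = 0.2484
  Item 7: 0.57 * 0.43 = 0.2451
Sum(p_i * q_i) = 0.2496 + 0.2139 + 0.24 + 0.1659 + 0.2331 + 0.2484 + 0.2451 = 1.596
KR-20 = (k/(k-1)) * (1 - Sum(p_i*q_i) / Var_total)
= (7/6) * (1 - 1.596/2.41)
= 1.1667 * 0.3378
KR-20 = 0.3941

0.3941


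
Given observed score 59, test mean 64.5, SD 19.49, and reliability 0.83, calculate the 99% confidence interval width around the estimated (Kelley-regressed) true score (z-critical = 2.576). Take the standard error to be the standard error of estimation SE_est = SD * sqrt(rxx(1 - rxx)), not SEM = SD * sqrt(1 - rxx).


True score estimate = 0.83*59 + 0.17*64.5 = 59.935
SE_est = SD * sqrt(rxx * (1 - rxx)) = 19.49 * sqrt(0.83 * 0.17) = 19.49 * sqrt(0.1411) = 7.321083
CI = T_est +/- z * SE_est, so width = 2 * z * SE_est = 2 * 2.576 * 7.321083
Width = 37.7182

37.7182


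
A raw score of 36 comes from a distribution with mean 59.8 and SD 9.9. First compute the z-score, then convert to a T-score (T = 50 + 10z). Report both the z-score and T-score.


z = (X - mean) / SD = (36 - 59.8) / 9.9
z = -23.8 / 9.9
z = -2.404
T-score = T = 50 + 10z
Carry z at full precision (z = -23.8 / 9.9) into the conversion:
T-score = 50 + 10 * (-23.8 / 9.9) = 50 + -238 / 9.9
T-score = 50 + -24.0404
T-score = 25.9596

25.9596


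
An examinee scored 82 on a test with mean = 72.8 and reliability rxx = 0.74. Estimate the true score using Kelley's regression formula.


T_est = rxx * X + (1 - rxx) * mean
T_est = 0.74 * 82 + 0.26 * 72.8
T_est = 60.68 + 18.928
T_est = 79.608

79.608


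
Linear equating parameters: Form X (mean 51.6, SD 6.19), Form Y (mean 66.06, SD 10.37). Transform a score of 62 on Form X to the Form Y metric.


slope = SD_Y / SD_X = 10.37 / 6.19 ~ 1.6753
intercept = mean_Y - slope * mean_X = 66.06 - (10.37 / 6.19) * 51.6 ~ -20.3846
Y = slope * X + intercept. To avoid rounding drift from the rounded slope/intercept, evaluate the equivalent form Y = mean_Y + SD_Y * (X - mean_X) / SD_X at full precision:
Y = 66.06 + 10.37 * (62 - 51.6) / 6.19
Y = 66.06 + 10.37 * 10.4 / 6.19
Y = 66.06 + 107.848 / 6.19
Y = 66.06 + 17.4229
Y = 83.4829

83.4829
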